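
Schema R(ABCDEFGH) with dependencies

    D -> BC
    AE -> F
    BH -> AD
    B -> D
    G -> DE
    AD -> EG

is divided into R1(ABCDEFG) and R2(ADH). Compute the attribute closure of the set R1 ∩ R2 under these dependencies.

ABCDEFG

R1 ∩ R2 = {AD}.
D → BC applies, adding BC
AD → EG applies, adding EG
AE → F applies, adding F
Closure: {ABCDEFG}.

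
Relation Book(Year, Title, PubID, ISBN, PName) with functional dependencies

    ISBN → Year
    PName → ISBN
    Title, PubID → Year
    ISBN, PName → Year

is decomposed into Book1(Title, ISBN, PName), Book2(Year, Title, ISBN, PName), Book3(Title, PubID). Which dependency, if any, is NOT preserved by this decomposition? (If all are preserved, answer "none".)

Title, PubID → Year

Check Title, PubID → Year: no single fragment contains all of {Year, Title, PubID}, and the restricted closure of {Title, PubID} across the fragments never reaches {Year}.
ISBN → Year is preserved.
PName → ISBN is preserved.
ISBN, PName → Year is preserved.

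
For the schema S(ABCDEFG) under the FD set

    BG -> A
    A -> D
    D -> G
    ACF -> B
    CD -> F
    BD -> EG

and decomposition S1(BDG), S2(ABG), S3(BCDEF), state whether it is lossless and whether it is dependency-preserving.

lossless but not dependency-preserving

Lossless test (chase): Rows 1 and 2 agree on BG; apply BG→A and equate their A entries. Rows 1 and 2 agree on A; apply A→D and equate their D entries. Rows 1 and 3 agree on D; apply D→G and equate their G entries. Rows 1 and 2 agree on BD; apply BD→EG and equate their EG entries. Rows 1 and 3 agree on BD; apply BD→EG and equate their EG entries. Rows 1 and 3 agree on BG; apply BG→A and equate their A entries. Row 3 is now all distinguished symbols — the join is lossless.
Dependency preservation: the restricted closure of {A} across the fragments never reaches {D}, so A → D cannot be enforced without a join — not preserved.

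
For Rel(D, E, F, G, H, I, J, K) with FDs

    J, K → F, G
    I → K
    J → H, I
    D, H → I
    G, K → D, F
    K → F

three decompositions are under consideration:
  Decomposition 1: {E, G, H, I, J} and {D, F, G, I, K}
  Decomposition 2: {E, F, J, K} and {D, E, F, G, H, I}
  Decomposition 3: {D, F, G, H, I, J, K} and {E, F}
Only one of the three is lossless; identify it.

Decomposition 1

Decomposition 1: common = {G, I}, closure = {D, F, G, I, K} → lossless.
Decomposition 2: common = {E, F}, closure = {E, F} → lossy.
Decomposition 3: common = {F}, closure = {F} → lossy.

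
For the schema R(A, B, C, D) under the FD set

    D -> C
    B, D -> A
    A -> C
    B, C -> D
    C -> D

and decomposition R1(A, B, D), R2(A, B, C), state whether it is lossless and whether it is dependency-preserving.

lossless but not dependency-preserving

Lossless test: (A, B)⁺ = {A, B, C, D}, which contains all of one fragment — lossless.
Dependency preservation: the restricted closure of {D} across the fragments never reaches {C}, so D → C cannot be enforced without a join — not preserved.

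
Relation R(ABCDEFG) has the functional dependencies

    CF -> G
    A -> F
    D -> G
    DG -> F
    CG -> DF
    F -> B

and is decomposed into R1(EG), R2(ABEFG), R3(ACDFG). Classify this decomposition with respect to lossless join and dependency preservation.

lossy but dependency-preserving

Lossless test (chase): Rows 2 and 3 agree on F; apply F→B and equate their B entries. No row becomes fully distinguished — the join is lossy.
Dependency preservation: every FD's attributes lie within a single fragment, so each can be enforced locally — preserved.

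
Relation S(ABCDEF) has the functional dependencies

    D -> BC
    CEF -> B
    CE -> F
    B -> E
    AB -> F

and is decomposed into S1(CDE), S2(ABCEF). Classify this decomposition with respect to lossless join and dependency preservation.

lossy but dependency-preserving

Lossless test: (CE)⁺ = {BCEF}, which is a superkey of neither fragment — lossy.
Dependency preservation: D → BC is not contained in any single fragment, but the restricted closure of its left-hand side across the fragments still reaches the right-hand side; the remaining FDs each lie inside some fragment. All dependencies are preserved.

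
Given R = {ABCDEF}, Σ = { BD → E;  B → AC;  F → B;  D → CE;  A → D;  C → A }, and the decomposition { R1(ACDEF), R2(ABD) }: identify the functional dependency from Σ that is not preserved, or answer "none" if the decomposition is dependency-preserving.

F → B

Check F → B: no single fragment contains all of {BF}, and the restricted closure of {F} across the fragments never reaches {B}.
BD → E is preserved.
B → AC is preserved.
D → CE is preserved.
A → D is preserved.
C → A is preserved.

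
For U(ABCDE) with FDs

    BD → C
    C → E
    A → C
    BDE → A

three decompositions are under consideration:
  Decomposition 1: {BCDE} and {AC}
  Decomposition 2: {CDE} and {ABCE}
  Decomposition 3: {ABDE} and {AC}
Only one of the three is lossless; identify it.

Decomposition 1: common = {C}, closure = {CE} → lossy.
Decomposition 2: common = {CE}, closure = {CE} → lossy.
Decomposition 3: common = {A}, closure = {ACE} → lossless.

Decomposition 3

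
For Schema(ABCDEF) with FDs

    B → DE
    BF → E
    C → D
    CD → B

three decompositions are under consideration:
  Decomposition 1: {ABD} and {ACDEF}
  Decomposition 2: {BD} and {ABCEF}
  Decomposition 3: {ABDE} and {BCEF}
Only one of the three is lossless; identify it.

Decomposition 2

Decomposition 1: common = {AD}, closure = {AD} → lossy.
Decomposition 2: common = {B}, closure = {BDE} → lossless.
Decomposition 3: common = {BE}, closure = {BDE} → lossy.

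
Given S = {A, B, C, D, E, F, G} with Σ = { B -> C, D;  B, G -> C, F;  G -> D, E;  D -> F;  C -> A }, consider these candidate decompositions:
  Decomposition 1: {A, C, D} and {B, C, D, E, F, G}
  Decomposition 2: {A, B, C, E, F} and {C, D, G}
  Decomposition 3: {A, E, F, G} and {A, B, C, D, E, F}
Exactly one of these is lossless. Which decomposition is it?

Decomposition 1

Decomposition 1: common = {C, D}, closure = {A, C, D, F} → lossless.
Decomposition 2: common = {C}, closure = {A, C} → lossy.
Decomposition 3: common = {A, E, F}, closure = {A, E, F} → lossy.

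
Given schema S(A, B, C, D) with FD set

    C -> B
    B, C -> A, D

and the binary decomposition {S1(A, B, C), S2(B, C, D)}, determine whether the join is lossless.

Common attributes: S1 ∩ S2 = {B, C}.
Closure of {B, C}: B, C → A, D applies, adding A, D. So (B, C)⁺ = {A, B, C, D}.
This closure contains every attribute of S1, so S1 ∩ S2 → S1. The join is lossless.

Yes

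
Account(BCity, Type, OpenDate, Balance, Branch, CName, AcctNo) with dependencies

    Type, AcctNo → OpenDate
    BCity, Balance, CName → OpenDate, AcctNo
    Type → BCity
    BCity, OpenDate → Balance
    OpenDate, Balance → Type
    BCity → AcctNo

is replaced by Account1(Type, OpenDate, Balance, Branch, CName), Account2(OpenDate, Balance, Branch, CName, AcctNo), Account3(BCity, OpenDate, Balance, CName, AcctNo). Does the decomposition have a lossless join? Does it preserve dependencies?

Lossless test (chase): Rows 1 and 2 agree on OpenDate, Balance; apply OpenDate, Balance→Type and equate their Type entries. Rows 1 and 3 agree on OpenDate, Balance; apply OpenDate, Balance→Type and equate their Type entries. Rows 1 and 2 agree on Type; apply Type→BCity and equate their BCity entries. Rows 1 and 3 agree on Type; apply Type→BCity and equate their BCity entries. Rows 1 and 2 agree on BCity; apply BCity→AcctNo and equate their AcctNo entries. Row 1 is now all distinguished symbols — the join is lossless.
Dependency preservation: Type, AcctNo → OpenDate; Type → BCity are not contained in any single fragment, but the restricted closure of each left-hand side across the fragments still reaches the right-hand side; the remaining FDs each lie inside some fragment. All dependencies are preserved.

lossless and dependency-preserving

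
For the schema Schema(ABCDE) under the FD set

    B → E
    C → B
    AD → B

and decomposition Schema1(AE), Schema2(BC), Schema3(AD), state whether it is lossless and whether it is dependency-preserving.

Lossless test (chase): applying each FD to every pair of rows produces no changes in the tableau, so no row becomes fully distinguished — the join is lossy.
Dependency preservation: the restricted closure of {B} across the fragments never reaches {E}, so B → E cannot be enforced without a join — not preserved.

lossy and not dependency-preserving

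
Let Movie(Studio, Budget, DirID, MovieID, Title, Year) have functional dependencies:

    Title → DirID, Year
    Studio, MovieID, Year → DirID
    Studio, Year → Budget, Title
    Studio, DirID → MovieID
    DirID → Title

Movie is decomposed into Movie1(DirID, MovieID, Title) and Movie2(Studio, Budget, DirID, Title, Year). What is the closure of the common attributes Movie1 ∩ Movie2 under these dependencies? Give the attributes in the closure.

DirID, Title, Year

Movie1 ∩ Movie2 = {DirID, Title}.
Title → DirID, Year applies, adding Year
Closure: {DirID, Title, Year}.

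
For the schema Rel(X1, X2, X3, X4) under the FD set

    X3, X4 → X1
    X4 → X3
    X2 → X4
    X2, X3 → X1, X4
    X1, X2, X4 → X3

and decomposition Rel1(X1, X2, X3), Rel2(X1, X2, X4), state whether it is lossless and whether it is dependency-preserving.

lossless but not dependency-preserving

Lossless test: (X1, X2)⁺ = {X1, X2, X3, X4}, which contains all of one fragment — lossless.
Dependency preservation: the restricted closure of {X4} across the fragments never reaches {X3}, so X4 → X3 cannot be enforced without a join — not preserved.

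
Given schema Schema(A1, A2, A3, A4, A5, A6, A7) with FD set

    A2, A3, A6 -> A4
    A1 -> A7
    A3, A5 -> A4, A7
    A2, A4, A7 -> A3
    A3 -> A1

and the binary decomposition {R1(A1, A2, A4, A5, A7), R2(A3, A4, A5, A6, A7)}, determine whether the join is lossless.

No

Common attributes: R1 ∩ R2 = {A4, A5, A7}.
No dependency enlarges {A4, A5, A7}, so (A4, A5, A7)⁺ = {A4, A5, A7}.
The closure contains neither all of R1 = {A1, A2, A4, A5, A7} nor all of R2 = {A3, A4, A5, A6, A7}, so the common attributes are not a superkey of either fragment. The join is lossy.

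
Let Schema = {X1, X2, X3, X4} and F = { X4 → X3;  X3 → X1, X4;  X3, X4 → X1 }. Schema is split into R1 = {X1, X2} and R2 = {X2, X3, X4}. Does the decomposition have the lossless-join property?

Common attributes: R1 ∩ R2 = {X2}.
No dependency enlarges {X2}, so (X2)⁺ = {X2}.
The closure contains neither all of R1 = {X1, X2} nor all of R2 = {X2, X3, X4}, so the common attributes are not a superkey of either fragment. The join is lossy.

No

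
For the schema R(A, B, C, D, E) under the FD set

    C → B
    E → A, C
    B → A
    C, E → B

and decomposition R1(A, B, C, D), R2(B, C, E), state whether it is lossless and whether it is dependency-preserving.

Lossless test: (B, C)⁺ = {A, B, C}, which is a superkey of neither fragment — lossy.
Dependency preservation: E → A, C is not contained in any single fragment, but the restricted closure of its left-hand side across the fragments still reaches the right-hand side; the remaining FDs each lie inside some fragment. All dependencies are preserved.

lossy but dependency-preserving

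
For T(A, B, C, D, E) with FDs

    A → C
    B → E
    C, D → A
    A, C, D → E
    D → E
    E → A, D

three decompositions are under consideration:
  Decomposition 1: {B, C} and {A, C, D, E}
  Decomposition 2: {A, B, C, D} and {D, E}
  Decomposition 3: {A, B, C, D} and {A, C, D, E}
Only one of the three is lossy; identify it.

Decomposition 1

Decomposition 1: common = {C}, closure = {C} → lossy.
Decomposition 2: common = {D}, closure = {A, C, D, E} → lossless.
Decomposition 3: common = {A, C, D}, closure = {A, C, D, E} → lossless.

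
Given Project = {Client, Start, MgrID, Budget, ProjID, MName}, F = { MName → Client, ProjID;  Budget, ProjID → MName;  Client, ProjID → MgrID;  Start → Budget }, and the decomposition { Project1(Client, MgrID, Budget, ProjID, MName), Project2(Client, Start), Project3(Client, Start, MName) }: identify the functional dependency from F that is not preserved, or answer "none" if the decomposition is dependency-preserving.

Check Start → Budget: no single fragment contains all of {Start, Budget}, and the restricted closure of {Start} across the fragments never reaches {Budget}.
MName → Client, ProjID is preserved.
Budget, ProjID → MName is preserved.
Client, ProjID → MgrID is preserved.

Start → Budget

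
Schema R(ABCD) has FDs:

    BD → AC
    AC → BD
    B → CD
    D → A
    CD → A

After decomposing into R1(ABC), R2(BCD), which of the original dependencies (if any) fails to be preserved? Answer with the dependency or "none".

D → A

Check D → A: no single fragment contains all of {AD}, and the restricted closure of {D} across the fragments never reaches {A}.
BD → AC is preserved.
AC → BD is preserved.
B → CD is preserved.
CD → A is preserved.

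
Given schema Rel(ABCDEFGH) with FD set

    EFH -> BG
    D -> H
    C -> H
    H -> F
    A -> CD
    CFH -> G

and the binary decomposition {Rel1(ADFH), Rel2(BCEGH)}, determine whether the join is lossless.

Common attributes: Rel1 ∩ Rel2 = {H}.
Closure of {H}: H → F applies, adding F. So (H)⁺ = {FH}.
The closure contains neither all of Rel1 = {ADFH} nor all of Rel2 = {BCEGH}, so the common attributes are not a superkey of either fragment. The join is lossy.

No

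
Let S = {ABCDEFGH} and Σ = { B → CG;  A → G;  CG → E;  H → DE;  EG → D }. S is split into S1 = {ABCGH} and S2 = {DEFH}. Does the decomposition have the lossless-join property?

No

Common attributes: S1 ∩ S2 = {H}.
Closure of {H}: H → DE applies, adding DE. So (H)⁺ = {DEH}.
The closure contains neither all of S1 = {ABCGH} nor all of S2 = {DEFH}, so the common attributes are not a superkey of either fragment. The join is lossy.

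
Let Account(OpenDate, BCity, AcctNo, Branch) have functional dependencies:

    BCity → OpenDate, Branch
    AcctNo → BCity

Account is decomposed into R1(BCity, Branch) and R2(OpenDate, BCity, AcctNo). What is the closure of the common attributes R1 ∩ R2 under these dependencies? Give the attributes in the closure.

OpenDate, BCity, Branch

R1 ∩ R2 = {BCity}.
BCity → OpenDate, Branch applies, adding OpenDate, Branch
Closure: {OpenDate, BCity, Branch}.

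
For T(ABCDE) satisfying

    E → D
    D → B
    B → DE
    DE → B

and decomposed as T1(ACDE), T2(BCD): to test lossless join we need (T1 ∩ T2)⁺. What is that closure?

BCDE

T1 ∩ T2 = {CD}.
D → B applies, adding B
B → DE applies, adding E
Closure: {BCDE}.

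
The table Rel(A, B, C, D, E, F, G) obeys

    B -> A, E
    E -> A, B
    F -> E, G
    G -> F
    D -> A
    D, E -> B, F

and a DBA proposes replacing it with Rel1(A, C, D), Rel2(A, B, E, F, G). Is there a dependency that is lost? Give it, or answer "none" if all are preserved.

Check D, E → B, F: no single fragment contains all of {B, D, E, F}, and the restricted closure of {D, E} across the fragments never reaches {B, F}.
B → A, E is preserved.
E → A, B is preserved.
F → E, G is preserved.
G → F is preserved.
D → A is preserved.

D, E -> B, F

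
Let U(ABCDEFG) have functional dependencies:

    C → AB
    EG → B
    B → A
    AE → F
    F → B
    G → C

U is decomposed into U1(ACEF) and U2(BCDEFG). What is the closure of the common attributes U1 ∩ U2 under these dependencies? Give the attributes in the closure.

U1 ∩ U2 = {CEF}.
C → AB applies, adding AB
Closure: {ABCEF}.

ABCEF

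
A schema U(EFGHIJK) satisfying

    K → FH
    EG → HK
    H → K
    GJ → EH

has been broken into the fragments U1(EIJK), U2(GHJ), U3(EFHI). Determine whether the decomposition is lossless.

No

Chase test. Columns are EFGHIJK; row i has aⱼ where attribute j ∈ Ui, else bᵢⱼ.
Initial tableau (one row per fragment):
  row 1: a1 b12 b13 b14 a5 a6 a7
  row 2: b21 b22 a3 a4 b25 a6 b27
  row 3: a1 a2 b33 a4 a5 b36 b37
Rows 2 and 3 agree on H; apply H→K and equate their K entries.
Rows 2 and 3 agree on K; apply K→FH and equate their FH entries.
No row becomes fully distinguished — the join is lossy.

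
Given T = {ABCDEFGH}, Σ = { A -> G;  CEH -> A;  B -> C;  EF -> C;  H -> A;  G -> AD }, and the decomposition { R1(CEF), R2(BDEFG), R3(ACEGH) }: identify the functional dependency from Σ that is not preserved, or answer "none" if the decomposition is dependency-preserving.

B -> C

Check B → C: no single fragment contains all of {BC}, and the restricted closure of {B} across the fragments never reaches {C}.
A → G is preserved.
CEH → A is preserved.
EF → C is preserved.
H → A is preserved.
G → AD is preserved.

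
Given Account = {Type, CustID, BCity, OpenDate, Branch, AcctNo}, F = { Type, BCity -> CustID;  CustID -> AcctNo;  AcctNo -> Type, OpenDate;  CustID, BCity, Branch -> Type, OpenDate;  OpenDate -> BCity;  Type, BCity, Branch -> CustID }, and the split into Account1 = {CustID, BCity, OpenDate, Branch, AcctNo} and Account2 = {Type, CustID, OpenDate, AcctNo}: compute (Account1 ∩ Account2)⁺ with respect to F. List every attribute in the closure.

Type, CustID, BCity, OpenDate, AcctNo

Account1 ∩ Account2 = {CustID, OpenDate, AcctNo}.
AcctNo → Type, OpenDate applies, adding Type
OpenDate → BCity applies, adding BCity
Closure: {Type, CustID, BCity, OpenDate, AcctNo}.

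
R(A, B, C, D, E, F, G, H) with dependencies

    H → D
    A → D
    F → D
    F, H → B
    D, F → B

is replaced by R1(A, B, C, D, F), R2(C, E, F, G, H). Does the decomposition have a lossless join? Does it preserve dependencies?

lossy and not dependency-preserving

Lossless test: (C, F)⁺ = {B, C, D, F}, which is a superkey of neither fragment — lossy.
Dependency preservation: the restricted closure of {H} across the fragments never reaches {D}, so H → D cannot be enforced without a join — not preserved.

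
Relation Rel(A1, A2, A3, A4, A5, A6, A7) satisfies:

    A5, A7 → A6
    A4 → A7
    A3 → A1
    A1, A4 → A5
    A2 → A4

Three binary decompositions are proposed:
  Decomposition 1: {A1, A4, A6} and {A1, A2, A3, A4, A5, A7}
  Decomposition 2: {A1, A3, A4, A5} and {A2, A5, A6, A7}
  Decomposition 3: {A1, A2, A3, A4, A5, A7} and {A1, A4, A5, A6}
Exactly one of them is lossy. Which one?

Decomposition 2

Decomposition 1: common = {A1, A4}, closure = {A1, A4, A5, A6, A7} → lossless.
Decomposition 2: common = {A5}, closure = {A5} → lossy.
Decomposition 3: common = {A1, A4, A5}, closure = {A1, A4, A5, A6, A7} → lossless.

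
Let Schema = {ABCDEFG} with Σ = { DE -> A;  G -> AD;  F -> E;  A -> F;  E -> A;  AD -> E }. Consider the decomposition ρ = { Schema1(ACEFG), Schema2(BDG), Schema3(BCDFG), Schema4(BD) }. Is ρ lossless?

Yes

Chase test. Columns are ABCDEFG; row i has aⱼ where attribute j ∈ Schemai, else bᵢⱼ.
Initial tableau (one row per fragment):
  row 1: a1 b12 a3 b14 a5 a6 a7
  row 2: b21 a2 b23 a4 b25 b26 a7
  row 3: b31 a2 a3 a4 b35 a6 a7
  row 4: b41 a2 b43 a4 b45 b46 b47
Rows 1 and 2 agree on G; apply G→AD and equate their AD entries.
Rows 1 and 3 agree on G; apply G→AD and equate their AD entries.
Rows 1 and 3 agree on F; apply F→E and equate their E entries.
Rows 1 and 2 agree on A; apply A→F and equate their F entries.
Rows 1 and 2 agree on AD; apply AD→E and equate their E entries.
Row 3 is now all distinguished symbols — the join is lossless.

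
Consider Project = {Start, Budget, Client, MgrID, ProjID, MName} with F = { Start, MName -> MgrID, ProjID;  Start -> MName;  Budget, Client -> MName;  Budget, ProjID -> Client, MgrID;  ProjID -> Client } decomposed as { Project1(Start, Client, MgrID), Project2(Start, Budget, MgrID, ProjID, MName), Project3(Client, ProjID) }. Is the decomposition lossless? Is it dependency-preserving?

lossless but not dependency-preserving

Lossless test (chase): Rows 1 and 2 agree on Start; apply Start→MName and equate their MName entries. Rows 2 and 3 agree on ProjID; apply ProjID→Client and equate their Client entries. Rows 1 and 2 agree on Start, MName; apply Start, MName→MgrID, ProjID and equate their MgrID, ProjID entries. Row 2 is now all distinguished symbols — the join is lossless.
Dependency preservation: the restricted closure of {Budget, Client} across the fragments never reaches {MName}, so Budget, Client → MName cannot be enforced without a join — not preserved.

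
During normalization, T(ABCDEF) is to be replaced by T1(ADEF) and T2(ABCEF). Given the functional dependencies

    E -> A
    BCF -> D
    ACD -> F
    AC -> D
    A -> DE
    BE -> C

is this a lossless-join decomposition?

Common attributes: T1 ∩ T2 = {AEF}.
Closure of {AEF}: A → DE applies, adding D. So (AEF)⁺ = {ADEF}.
This closure contains every attribute of T1, so T1 ∩ T2 → T1. The join is lossless.

Yes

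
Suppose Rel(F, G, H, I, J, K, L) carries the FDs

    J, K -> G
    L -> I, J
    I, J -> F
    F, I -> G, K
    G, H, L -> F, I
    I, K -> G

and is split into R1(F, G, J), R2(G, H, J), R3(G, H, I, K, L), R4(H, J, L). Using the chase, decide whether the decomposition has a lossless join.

No

Chase test. Columns are F, G, H, I, J, K, L; row i has aⱼ where attribute j ∈ Ri, else bᵢⱼ.
Initial tableau (one row per fragment):
  row 1: a1 a2 b13 b14 a5 b16 b17
  row 2: b21 a2 a3 b24 a5 b26 b27
  row 3: b31 a2 a3 a4 b35 a6 a7
  row 4: b41 b42 a3 b44 a5 b46 a7
Rows 3 and 4 agree on L; apply L→I, J and equate their I, J entries.
Rows 3 and 4 agree on I, J; apply I, J→F and equate their F entries.
Rows 3 and 4 agree on F, I; apply F, I→G, K and equate their G, K entries.
No row becomes fully distinguished — the join is lossy.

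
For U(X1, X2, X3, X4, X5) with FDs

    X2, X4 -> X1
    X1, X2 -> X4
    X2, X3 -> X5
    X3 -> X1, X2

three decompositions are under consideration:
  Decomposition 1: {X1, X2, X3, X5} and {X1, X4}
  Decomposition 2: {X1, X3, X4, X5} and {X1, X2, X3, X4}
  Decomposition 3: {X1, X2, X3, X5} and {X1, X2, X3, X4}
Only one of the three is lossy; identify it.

Decomposition 1: common = {X1}, closure = {X1} → lossy.
Decomposition 2: common = {X1, X3, X4}, closure = {X1, X2, X3, X4, X5} → lossless.
Decomposition 3: common = {X1, X2, X3}, closure = {X1, X2, X3, X4, X5} → lossless.

Decomposition 1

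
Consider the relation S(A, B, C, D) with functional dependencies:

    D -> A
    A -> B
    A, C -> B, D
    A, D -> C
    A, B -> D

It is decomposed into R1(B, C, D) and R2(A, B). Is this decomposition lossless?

Common attributes: R1 ∩ R2 = {B}.
No dependency enlarges {B}, so (B)⁺ = {B}.
The closure contains neither all of R1 = {B, C, D} nor all of R2 = {A, B}, so the common attributes are not a superkey of either fragment. The join is lossy.

No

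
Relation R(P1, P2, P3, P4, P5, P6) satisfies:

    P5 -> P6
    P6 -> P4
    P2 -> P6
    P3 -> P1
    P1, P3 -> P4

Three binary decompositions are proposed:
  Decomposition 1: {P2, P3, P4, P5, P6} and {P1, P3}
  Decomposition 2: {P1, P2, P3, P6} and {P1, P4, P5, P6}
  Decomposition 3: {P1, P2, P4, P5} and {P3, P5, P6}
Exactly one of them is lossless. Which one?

Decomposition 1

Decomposition 1: common = {P3}, closure = {P1, P3, P4} → lossless.
Decomposition 2: common = {P1, P6}, closure = {P1, P4, P6} → lossy.
Decomposition 3: common = {P5}, closure = {P4, P5, P6} → lossy.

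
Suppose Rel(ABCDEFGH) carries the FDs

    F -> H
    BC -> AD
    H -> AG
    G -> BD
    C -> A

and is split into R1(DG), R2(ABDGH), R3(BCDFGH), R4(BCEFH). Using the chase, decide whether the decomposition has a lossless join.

Yes

Chase test. Columns are ABCDEFGH; row i has aⱼ where attribute j ∈ Ri, else bᵢⱼ.
Initial tableau (one row per fragment):
  row 1: b11 b12 b13 a4 b15 b16 a7 b18
  row 2: a1 a2 b23 a4 b25 b26 a7 a8
  row 3: b31 a2 a3 a4 b35 a6 a7 a8
  row 4: b41 a2 a3 b44 a5 a6 b47 a8
Rows 3 and 4 agree on BC; apply BC→AD and equate their AD entries.
Rows 2 and 3 agree on H; apply H→AG and equate their AG entries.
Rows 2 and 4 agree on H; apply H→AG and equate their AG entries.
Rows 1 and 2 agree on G; apply G→BD and equate their BD entries.
Row 4 is now all distinguished symbols — the join is lossless.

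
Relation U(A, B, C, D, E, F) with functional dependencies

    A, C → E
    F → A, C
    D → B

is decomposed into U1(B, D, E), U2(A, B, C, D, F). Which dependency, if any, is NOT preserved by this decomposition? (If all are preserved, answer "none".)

Check A, C → E: no single fragment contains all of {A, C, E}, and the restricted closure of {A, C} across the fragments never reaches {E}.
F → A, C is preserved.
D → B is preserved.

A, C → E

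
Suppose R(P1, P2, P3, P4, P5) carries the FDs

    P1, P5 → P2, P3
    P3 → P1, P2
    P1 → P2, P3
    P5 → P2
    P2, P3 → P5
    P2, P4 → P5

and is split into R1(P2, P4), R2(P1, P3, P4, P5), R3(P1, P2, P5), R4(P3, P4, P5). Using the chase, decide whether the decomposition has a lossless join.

Chase test. Columns are P1, P2, P3, P4, P5; row i has aⱼ where attribute j ∈ Ri, else bᵢⱼ.
Initial tableau (one row per fragment):
  row 1: b11 a2 b13 a4 b15
  row 2: a1 b22 a3 a4 a5
  row 3: a1 a2 b33 b34 a5
  row 4: b41 b42 a3 a4 a5
Rows 2 and 3 agree on P1, P5; apply P1, P5→P2, P3 and equate their P2, P3 entries.
Rows 2 and 4 agree on P3; apply P3→P1, P2 and equate their P1, P2 entries.
Rows 1 and 2 agree on P2, P4; apply P2, P4→P5 and equate their P5 entries.
Row 2 is now all distinguished symbols — the join is lossless.

Yes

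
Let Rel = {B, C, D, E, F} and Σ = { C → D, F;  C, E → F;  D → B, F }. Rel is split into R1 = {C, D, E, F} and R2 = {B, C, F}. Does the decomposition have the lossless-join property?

Yes

Common attributes: R1 ∩ R2 = {C, F}.
Closure of {C, F}: C → D, F applies, adding D; D → B, F applies, adding B. So (C, F)⁺ = {B, C, D, F}.
This closure contains every attribute of R2, so R1 ∩ R2 → R2. The join is lossless.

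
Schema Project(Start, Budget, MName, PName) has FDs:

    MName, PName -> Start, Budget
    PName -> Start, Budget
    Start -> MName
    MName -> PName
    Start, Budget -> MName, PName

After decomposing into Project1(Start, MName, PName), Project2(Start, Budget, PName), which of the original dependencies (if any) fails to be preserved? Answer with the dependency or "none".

MName, PName → Start, Budget: restricted closure across fragments reaches Start, Budget.
PName → Start, Budget lies within Project2.
Start → MName lies within Project1.
MName → PName lies within Project1.
Start, Budget → MName, PName: restricted closure across fragments reaches MName, PName.
Every dependency is enforceable on the fragments, so the decomposition is dependency-preserving.

none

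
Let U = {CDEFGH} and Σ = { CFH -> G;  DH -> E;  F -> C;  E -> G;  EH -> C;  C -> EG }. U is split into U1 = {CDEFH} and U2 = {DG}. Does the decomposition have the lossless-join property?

No

Common attributes: U1 ∩ U2 = {D}.
No dependency enlarges {D}, so (D)⁺ = {D}.
The closure contains neither all of U1 = {CDEFH} nor all of U2 = {DG}, so the common attributes are not a superkey of either fragment. The join is lossy.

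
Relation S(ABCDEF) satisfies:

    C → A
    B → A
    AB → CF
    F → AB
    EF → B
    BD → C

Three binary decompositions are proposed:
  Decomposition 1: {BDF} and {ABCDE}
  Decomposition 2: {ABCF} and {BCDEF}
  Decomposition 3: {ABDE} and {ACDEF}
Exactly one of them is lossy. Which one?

Decomposition 1: common = {BD}, closure = {ABCDF} → lossless.
Decomposition 2: common = {BCF}, closure = {ABCF} → lossless.
Decomposition 3: common = {ADE}, closure = {ADE} → lossy.

Decomposition 3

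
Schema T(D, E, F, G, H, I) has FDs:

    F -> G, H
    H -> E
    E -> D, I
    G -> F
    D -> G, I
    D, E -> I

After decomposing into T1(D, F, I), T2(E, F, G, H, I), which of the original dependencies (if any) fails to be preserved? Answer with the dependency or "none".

none

F → G, H lies within T2.
H → E lies within T2.
E → D, I: restricted closure across fragments reaches D, I.
G → F lies within T2.
D → G, I: restricted closure across fragments reaches G, I.
D, E → I: restricted closure across fragments reaches I.
Every dependency is enforceable on the fragments, so the decomposition is dependency-preserving.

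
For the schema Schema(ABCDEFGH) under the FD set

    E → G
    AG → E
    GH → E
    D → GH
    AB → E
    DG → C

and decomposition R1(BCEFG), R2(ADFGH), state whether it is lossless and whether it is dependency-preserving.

lossy and not dependency-preserving

Lossless test: (FG)⁺ = {FG}, which is a superkey of neither fragment — lossy.
Dependency preservation: the restricted closure of {AG} across the fragments never reaches {E}, so AG → E cannot be enforced without a join — not preserved.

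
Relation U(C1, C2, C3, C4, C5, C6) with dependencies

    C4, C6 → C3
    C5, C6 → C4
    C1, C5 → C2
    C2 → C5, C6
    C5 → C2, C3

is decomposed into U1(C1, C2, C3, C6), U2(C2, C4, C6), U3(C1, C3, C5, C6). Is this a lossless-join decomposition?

No

Chase test. Columns are C1, C2, C3, C4, C5, C6; row i has aⱼ where attribute j ∈ Ui, else bᵢⱼ.
Initial tableau (one row per fragment):
  row 1: a1 a2 a3 b14 b15 a6
  row 2: b21 a2 b23 a4 b25 a6
  row 3: a1 b32 a3 b34 a5 a6
Rows 1 and 2 agree on C2; apply C2→C5, C6 and equate their C5, C6 entries.
Rows 1 and 2 agree on C5; apply C5→C2, C3 and equate their C2, C3 entries.
Rows 1 and 2 agree on C5, C6; apply C5, C6→C4 and equate their C4 entries.
No row becomes fully distinguished — the join is lossy.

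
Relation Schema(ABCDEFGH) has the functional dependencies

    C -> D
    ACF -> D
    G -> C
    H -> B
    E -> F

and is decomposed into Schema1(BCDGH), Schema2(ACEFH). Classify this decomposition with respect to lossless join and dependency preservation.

Lossless test: (CH)⁺ = {BCDH}, which is a superkey of neither fragment — lossy.
Dependency preservation: ACF → D is not contained in any single fragment, but the restricted closure of its left-hand side across the fragments still reaches the right-hand side; the remaining FDs each lie inside some fragment. All dependencies are preserved.

lossy but dependency-preserving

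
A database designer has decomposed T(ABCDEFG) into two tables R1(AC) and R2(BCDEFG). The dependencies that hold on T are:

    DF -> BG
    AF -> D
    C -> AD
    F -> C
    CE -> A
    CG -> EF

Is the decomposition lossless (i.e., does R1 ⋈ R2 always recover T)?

Yes

Common attributes: R1 ∩ R2 = {C}.
Closure of {C}: C → AD applies, adding AD. So (C)⁺ = {ACD}.
This closure contains every attribute of R1, so R1 ∩ R2 → R1. The join is lossless.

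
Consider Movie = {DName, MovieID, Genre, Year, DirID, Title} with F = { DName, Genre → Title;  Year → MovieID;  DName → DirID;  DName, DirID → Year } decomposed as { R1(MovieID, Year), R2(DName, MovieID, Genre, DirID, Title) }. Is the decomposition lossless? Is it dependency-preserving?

Lossless test: (MovieID)⁺ = {MovieID}, which is a superkey of neither fragment — lossy.
Dependency preservation: the restricted closure of {DName, DirID} across the fragments never reaches {Year}, so DName, DirID → Year cannot be enforced without a join — not preserved.

lossy and not dependency-preserving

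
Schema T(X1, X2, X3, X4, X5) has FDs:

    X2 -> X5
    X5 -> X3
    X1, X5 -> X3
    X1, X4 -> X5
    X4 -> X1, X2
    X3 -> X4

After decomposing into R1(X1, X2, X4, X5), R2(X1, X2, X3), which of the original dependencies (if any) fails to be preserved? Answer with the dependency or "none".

none

X2 → X5 lies within R1.
X5 → X3: restricted closure across fragments reaches X3.
X1, X5 → X3: restricted closure across fragments reaches X3.
X1, X4 → X5 lies within R1.
X4 → X1, X2 lies within R1.
X3 → X4: restricted closure across fragments reaches X4.
Every dependency is enforceable on the fragments, so the decomposition is dependency-preserving.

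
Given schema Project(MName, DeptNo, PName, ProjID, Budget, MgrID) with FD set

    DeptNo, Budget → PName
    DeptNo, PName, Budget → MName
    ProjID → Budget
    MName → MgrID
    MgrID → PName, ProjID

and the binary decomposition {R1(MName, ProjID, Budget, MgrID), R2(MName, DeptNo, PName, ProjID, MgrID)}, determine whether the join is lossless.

Yes

Common attributes: R1 ∩ R2 = {MName, ProjID, MgrID}.
Closure of {MName, ProjID, MgrID}: ProjID → Budget applies, adding Budget; MgrID → PName, ProjID applies, adding PName. So (MName, ProjID, MgrID)⁺ = {MName, PName, ProjID, Budget, MgrID}.
This closure contains every attribute of R1, so R1 ∩ R2 → R1. The join is lossless.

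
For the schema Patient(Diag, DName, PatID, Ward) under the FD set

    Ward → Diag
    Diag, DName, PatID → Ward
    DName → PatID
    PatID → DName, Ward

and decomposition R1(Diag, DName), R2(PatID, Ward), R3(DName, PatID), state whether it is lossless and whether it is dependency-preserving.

lossless but not dependency-preserving

Lossless test (chase): Rows 1 and 3 agree on DName; apply DName→PatID and equate their PatID entries. Rows 1 and 2 agree on PatID; apply PatID→DName, Ward and equate their DName, Ward entries. Rows 1 and 3 agree on PatID; apply PatID→DName, Ward and equate their DName, Ward entries. Rows 1 and 2 agree on Ward; apply Ward→Diag and equate their Diag entries. Rows 1 and 3 agree on Ward; apply Ward→Diag and equate their Diag entries. Row 1 is now all distinguished symbols — the join is lossless.
Dependency preservation: the restricted closure of {Ward} across the fragments never reaches {Diag}, so Ward → Diag cannot be enforced without a join — not preserved.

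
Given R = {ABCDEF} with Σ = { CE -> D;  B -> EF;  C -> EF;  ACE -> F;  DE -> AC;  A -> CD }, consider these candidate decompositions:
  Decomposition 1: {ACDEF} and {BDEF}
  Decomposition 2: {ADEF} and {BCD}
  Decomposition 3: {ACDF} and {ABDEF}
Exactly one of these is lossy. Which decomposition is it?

Decomposition 1: common = {DEF}, closure = {ACDEF} → lossless.
Decomposition 2: common = {D}, closure = {D} → lossy.
Decomposition 3: common = {ADF}, closure = {ACDEF} → lossless.

Decomposition 2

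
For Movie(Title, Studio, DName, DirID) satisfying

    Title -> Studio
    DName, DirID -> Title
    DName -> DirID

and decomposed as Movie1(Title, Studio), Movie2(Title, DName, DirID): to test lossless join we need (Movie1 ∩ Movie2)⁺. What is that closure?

Title, Studio

Movie1 ∩ Movie2 = {Title}.
Title → Studio applies, adding Studio
Closure: {Title, Studio}.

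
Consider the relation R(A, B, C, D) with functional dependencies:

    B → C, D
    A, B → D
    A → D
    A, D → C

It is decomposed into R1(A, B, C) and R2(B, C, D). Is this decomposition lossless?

Common attributes: R1 ∩ R2 = {B, C}.
Closure of {B, C}: B → C, D applies, adding D. So (B, C)⁺ = {B, C, D}.
This closure contains every attribute of R2, so R1 ∩ R2 → R2. The join is lossless.

Yes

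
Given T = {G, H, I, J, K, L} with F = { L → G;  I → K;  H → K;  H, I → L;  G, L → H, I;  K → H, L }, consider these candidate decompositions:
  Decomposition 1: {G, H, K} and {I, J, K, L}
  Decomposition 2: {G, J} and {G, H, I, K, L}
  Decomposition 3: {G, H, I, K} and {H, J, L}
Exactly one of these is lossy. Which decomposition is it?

Decomposition 2

Decomposition 1: common = {K}, closure = {G, H, I, K, L} → lossless.
Decomposition 2: common = {G}, closure = {G} → lossy.
Decomposition 3: common = {H}, closure = {G, H, I, K, L} → lossless.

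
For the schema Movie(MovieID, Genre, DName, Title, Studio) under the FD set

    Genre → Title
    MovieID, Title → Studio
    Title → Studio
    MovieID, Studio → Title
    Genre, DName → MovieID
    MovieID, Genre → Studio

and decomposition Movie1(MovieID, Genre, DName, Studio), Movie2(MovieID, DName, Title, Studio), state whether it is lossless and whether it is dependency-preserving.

lossless but not dependency-preserving

Lossless test: (MovieID, DName, Studio)⁺ = {MovieID, DName, Title, Studio}, which contains all of one fragment — lossless.
Dependency preservation: the restricted closure of {Genre} across the fragments never reaches {Title}, so Genre → Title cannot be enforced without a join — not preserved.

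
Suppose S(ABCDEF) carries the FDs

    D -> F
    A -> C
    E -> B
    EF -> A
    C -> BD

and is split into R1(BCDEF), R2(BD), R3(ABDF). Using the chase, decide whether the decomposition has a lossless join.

No

Chase test. Columns are ABCDEF; row i has aⱼ where attribute j ∈ Ri, else bᵢⱼ.
Initial tableau (one row per fragment):
  row 1: b11 a2 a3 a4 a5 a6
  row 2: b21 a2 b23 a4 b25 b26
  row 3: a1 a2 b33 a4 b35 a6
Rows 1 and 2 agree on D; apply D→F and equate their F entries.
No row becomes fully distinguished — the join is lossy.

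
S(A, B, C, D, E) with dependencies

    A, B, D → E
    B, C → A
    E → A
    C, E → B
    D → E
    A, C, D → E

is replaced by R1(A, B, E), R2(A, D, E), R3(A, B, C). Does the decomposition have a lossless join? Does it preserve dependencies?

lossy and not dependency-preserving

Lossless test (chase): applying each FD to every pair of rows produces no changes in the tableau, so no row becomes fully distinguished — the join is lossy.
Dependency preservation: the restricted closure of {C, E} across the fragments never reaches {B}, so C, E → B cannot be enforced without a join — not preserved.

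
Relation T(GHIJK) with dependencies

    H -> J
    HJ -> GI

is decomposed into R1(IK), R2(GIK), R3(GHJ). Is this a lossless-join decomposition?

No

Chase test. Columns are GHIJK; row i has aⱼ where attribute j ∈ Ri, else bᵢⱼ.
Initial tableau (one row per fragment):
  row 1: b11 b12 a3 b14 a5
  row 2: a1 b22 a3 b24 a5
  row 3: a1 a2 b33 a4 b35
No row becomes fully distinguished — the join is lossy.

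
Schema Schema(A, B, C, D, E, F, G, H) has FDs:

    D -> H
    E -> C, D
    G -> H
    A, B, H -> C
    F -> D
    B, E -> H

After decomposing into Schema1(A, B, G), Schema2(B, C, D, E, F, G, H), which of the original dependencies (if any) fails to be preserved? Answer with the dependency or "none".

Check A, B, H → C: no single fragment contains all of {A, B, C, H}, and the restricted closure of {A, B, H} across the fragments never reaches {C}.
D → H is preserved.
E → C, D is preserved.
G → H is preserved.
F → D is preserved.
B, E → H is preserved.

A, B, H -> C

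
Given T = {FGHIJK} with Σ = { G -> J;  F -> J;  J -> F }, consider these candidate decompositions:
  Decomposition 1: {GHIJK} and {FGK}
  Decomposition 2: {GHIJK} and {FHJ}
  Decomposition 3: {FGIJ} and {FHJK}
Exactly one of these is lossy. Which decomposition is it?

Decomposition 3

Decomposition 1: common = {GK}, closure = {FGJK} → lossless.
Decomposition 2: common = {HJ}, closure = {FHJ} → lossless.
Decomposition 3: common = {FJ}, closure = {FJ} → lossy.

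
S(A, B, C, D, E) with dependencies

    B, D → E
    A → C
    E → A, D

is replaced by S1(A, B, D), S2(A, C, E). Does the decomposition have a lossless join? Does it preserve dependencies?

Lossless test: (A)⁺ = {A, C}, which is a superkey of neither fragment — lossy.
Dependency preservation: the restricted closure of {B, D} across the fragments never reaches {E}, so B, D → E cannot be enforced without a join — not preserved.

lossy and not dependency-preserving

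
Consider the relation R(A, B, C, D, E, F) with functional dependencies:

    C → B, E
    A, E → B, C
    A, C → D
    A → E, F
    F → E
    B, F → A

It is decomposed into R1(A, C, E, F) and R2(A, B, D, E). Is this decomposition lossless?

Common attributes: R1 ∩ R2 = {A, E}.
Closure of {A, E}: A, E → B, C applies, adding B, C; A, C → D applies, adding D; A → E, F applies, adding F. So (A, E)⁺ = {A, B, C, D, E, F}.
This closure contains every attribute of R1, so R1 ∩ R2 → R1. The join is lossless.

Yes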